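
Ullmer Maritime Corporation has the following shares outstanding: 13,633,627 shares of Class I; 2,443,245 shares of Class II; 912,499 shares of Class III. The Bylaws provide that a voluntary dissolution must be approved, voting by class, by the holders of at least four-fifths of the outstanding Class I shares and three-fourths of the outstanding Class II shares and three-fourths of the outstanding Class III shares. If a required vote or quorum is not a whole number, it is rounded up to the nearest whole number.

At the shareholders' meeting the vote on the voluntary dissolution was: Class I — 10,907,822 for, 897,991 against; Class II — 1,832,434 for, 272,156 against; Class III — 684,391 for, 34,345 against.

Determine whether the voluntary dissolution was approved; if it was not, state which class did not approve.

Class I: 4/5 of 13633627 = 10906901.60, rounded up to 10906902; 10,906,902 required, 10,907,822 in favor — approved.
Class II: 3/4 of 2443245 = 1832433.75, rounded up to 1832434; 1,832,434 required, 1,832,434 in favor — approved.
Class III: 3/4 of 912499 = 684374.25, rounded up to 684375; 684,375 required, 684,391 in favor — approved.

Approved — every class gave the required vote.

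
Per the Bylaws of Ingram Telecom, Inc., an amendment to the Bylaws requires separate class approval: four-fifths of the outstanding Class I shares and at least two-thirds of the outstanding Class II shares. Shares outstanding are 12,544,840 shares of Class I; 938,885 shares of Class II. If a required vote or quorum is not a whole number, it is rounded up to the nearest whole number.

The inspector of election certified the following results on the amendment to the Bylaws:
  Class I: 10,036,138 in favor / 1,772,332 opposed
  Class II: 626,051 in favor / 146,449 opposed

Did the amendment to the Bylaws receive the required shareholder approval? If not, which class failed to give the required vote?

Approved — every class gave the required vote.

Class I: 4/5 of 12544840 = 10035872; 10,035,872 required, 10,036,138 in favor — approved.
Class II: 2/3 of 938885 = 625923.33, rounded up to 625924; 625,924 required, 626,051 in favor — approved.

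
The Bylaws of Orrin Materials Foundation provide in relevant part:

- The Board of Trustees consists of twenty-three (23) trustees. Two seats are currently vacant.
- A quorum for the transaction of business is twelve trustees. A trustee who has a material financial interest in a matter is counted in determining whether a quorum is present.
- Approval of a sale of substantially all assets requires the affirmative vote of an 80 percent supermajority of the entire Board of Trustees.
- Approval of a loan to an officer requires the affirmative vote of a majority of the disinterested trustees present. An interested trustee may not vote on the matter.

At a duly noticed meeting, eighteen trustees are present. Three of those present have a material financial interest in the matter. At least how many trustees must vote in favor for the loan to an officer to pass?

The loan to an officer requires a majority of the disinterested trustees present (18 − 3 = 15).
A majority of 15 is 8.

8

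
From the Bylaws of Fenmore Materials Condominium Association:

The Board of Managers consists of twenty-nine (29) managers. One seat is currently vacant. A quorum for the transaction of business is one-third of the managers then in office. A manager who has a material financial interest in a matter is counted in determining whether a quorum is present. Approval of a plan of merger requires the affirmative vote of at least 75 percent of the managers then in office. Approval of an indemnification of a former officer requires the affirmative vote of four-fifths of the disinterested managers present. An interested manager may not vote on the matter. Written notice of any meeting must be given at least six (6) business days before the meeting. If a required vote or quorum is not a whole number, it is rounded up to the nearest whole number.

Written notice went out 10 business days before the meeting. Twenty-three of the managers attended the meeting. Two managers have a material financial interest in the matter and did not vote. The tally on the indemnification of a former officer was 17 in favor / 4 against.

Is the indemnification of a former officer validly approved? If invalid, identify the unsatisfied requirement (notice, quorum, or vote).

Valid — all requirements satisfied.

Notice: 10 business days given; 6 required (10 ≥ 6). Satisfied.
Quorum: 23 present (interested managers count toward quorum); quorum is 10. Satisfied.
Vote: the indemnification of a former officer requires four-fifths of the disinterested managers present (23 − 2 = 21). 4/5 of 21 = 16.80, rounded up to 17, so 17 affirmative votes are needed; 17 voted in favor. Satisfied.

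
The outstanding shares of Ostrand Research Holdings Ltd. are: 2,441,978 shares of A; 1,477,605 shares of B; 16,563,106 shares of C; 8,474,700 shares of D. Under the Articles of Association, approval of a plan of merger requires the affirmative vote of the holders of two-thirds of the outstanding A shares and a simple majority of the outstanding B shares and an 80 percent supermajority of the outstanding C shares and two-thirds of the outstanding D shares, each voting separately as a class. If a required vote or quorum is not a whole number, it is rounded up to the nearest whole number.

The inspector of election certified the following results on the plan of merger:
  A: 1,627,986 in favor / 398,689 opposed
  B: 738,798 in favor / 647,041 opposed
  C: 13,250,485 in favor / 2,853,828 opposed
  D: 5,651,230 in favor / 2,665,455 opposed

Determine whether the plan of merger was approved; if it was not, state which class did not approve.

A: 2/3 of 2441978 = 1627985.33, rounded up to 1627986; 1,627,986 required, 1,627,986 in favor — approved.
B: a majority of 1477605 is 738803; 738,803 required, 738,798 in favor — not approved.
C: 4/5 of 16563106 = 13250484.80, rounded up to 13250485; 13,250,485 required, 13,250,485 in favor — approved.
D: 2/3 of 8474700 = 5649800; 5,649,800 required, 5,651,230 in favor — approved.

Not approved — the B shares did not give the required vote.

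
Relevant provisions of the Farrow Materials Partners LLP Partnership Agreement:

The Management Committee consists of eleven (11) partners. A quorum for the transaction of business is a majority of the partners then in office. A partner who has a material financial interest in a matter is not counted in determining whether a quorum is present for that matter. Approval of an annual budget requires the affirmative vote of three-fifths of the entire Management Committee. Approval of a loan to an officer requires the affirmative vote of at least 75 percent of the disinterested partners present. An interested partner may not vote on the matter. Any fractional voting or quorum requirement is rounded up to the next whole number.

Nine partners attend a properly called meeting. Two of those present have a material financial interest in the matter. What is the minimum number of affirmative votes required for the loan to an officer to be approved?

The loan to an officer requires three-fourths of the disinterested partners present (9 − 2 = 7).
3/4 of 7 = 5.25, rounded up to 6.

6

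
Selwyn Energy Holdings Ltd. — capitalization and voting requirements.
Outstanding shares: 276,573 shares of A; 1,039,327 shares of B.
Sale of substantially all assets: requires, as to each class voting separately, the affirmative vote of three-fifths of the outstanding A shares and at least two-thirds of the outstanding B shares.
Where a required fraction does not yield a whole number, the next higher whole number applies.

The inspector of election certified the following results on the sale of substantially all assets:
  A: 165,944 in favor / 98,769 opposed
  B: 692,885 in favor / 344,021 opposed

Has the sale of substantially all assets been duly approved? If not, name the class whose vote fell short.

Approved — every class gave the required vote.

A: 3/5 of 276573 = 165943.80, rounded up to 165944; 165,944 required, 165,944 in favor — approved.
B: 2/3 of 1039327 = 692884.67, rounded up to 692885; 692,885 required, 692,885 in favor — approved.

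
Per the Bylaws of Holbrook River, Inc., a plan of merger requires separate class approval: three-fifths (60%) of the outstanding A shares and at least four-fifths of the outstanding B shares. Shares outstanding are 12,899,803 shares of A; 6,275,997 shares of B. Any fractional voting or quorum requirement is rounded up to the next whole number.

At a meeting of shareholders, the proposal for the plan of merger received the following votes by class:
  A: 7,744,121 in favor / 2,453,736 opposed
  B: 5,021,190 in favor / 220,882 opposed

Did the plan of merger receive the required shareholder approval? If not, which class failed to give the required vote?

Approved — every class gave the required vote.

A: 3/5 of 12899803 = 7739881.80, rounded up to 7739882; 7,739,882 required, 7,744,121 in favor — approved.
B: 4/5 of 6275997 = 5020797.60, rounded up to 5020798; 5,020,798 required, 5,021,190 in favor — approved.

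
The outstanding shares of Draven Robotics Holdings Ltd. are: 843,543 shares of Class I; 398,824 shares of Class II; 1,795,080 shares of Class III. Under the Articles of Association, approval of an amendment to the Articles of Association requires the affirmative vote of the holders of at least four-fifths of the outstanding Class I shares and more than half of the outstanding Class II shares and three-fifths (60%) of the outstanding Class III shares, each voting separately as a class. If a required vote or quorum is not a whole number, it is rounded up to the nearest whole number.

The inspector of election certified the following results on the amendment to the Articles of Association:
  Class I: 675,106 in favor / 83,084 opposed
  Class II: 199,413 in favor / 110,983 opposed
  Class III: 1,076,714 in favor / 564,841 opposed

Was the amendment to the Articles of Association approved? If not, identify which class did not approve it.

Not approved — the Class III shares did not give the required vote.

Class I: 4/5 of 843543 = 674834.40, rounded up to 674835; 674,835 required, 675,106 in favor — approved.
Class II: a majority of 398824 is 199413; 199,413 required, 199,413 in favor — approved.
Class III: 3/5 of 1795080 = 1077048; 1,077,048 required, 1,076,714 in favor — not approved.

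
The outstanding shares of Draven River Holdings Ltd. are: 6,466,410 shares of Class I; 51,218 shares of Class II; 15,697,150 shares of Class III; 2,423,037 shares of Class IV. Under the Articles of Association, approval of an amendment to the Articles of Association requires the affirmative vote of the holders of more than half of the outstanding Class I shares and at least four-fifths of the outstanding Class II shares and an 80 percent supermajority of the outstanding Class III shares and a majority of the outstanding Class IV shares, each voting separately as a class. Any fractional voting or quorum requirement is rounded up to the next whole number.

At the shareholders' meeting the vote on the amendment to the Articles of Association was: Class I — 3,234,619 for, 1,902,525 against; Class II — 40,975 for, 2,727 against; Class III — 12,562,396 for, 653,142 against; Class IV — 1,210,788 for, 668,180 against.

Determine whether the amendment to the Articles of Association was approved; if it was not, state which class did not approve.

Not approved — the Class IV shares did not give the required vote.

Class I: a majority of 6466410 is 3233206; 3,233,206 required, 3,234,619 in favor — approved.
Class II: 4/5 of 51218 = 40974.40, rounded up to 40975; 40,975 required, 40,975 in favor — approved.
Class III: 4/5 of 15697150 = 12557720; 12,557,720 required, 12,562,396 in favor — approved.
Class IV: a majority of 2423037 is 1211519; 1,211,519 required, 1,210,788 in favor — not approved.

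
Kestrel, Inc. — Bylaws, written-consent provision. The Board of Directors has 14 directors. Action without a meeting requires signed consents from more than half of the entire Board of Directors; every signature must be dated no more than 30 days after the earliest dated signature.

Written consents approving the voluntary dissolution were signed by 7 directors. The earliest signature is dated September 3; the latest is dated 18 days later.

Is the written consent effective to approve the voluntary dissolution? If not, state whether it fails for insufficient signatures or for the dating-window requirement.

Not effective — insufficient signatures.

Signatures required: more than half of 14 — a majority of 14 is 8, so 8 needed; 7 signed. Insufficient.
Dating window: the latest signature is 18 days after the earliest; the limit is 30 days. Within the window.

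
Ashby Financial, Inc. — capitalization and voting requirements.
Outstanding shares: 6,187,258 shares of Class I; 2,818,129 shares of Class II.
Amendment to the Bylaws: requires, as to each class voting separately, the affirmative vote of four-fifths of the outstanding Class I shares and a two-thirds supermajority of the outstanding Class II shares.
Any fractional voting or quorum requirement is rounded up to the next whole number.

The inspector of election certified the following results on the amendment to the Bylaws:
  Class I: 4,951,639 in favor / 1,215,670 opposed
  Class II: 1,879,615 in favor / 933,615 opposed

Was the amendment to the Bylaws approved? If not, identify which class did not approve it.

Approved — every class gave the required vote.

Class I: 4/5 of 6187258 = 4949806.40, rounded up to 4949807; 4,949,807 required, 4,951,639 in favor — approved.
Class II: 2/3 of 2818129 = 1878752.67, rounded up to 1878753; 1,878,753 required, 1,879,615 in favor — approved.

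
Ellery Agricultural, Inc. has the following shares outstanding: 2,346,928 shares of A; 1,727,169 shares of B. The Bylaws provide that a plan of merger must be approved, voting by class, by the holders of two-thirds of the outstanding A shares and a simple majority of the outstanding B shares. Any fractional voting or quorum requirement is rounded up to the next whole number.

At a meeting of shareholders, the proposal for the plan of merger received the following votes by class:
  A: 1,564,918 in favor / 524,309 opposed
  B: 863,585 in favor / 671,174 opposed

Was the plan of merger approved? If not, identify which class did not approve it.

A: 2/3 of 2346928 = 1564618.67, rounded up to 1564619; 1,564,619 required, 1,564,918 in favor — approved.
B: a majority of 1727169 is 863585; 863,585 required, 863,585 in favor — approved.

Approved — every class gave the required vote.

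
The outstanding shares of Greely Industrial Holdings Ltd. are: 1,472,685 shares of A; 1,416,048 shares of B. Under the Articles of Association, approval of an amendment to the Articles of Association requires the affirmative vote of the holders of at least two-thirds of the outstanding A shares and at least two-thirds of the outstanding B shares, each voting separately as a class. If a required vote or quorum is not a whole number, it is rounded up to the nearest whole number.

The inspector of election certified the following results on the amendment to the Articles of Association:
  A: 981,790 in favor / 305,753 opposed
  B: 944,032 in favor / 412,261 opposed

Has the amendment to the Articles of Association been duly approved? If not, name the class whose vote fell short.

Approved — every class gave the required vote.

A: 2/3 of 1472685 = 981790; 981,790 required, 981,790 in favor — approved.
B: 2/3 of 1416048 = 944032; 944,032 required, 944,032 in favor — approved.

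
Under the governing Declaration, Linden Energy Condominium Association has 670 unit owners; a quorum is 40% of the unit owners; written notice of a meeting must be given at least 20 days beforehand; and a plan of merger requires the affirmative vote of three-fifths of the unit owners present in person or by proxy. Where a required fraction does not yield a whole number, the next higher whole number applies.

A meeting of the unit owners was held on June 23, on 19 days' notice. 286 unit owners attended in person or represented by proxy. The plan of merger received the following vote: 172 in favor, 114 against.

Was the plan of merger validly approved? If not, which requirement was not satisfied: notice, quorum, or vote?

Notice: 19 days given; 20 required. Not satisfied.
Quorum: 40% of 670 = 268; 286 present. Satisfied.
Vote: requires three-fifths of those present (286); 3/5 of 286 = 171.60, rounded up to 172, so 172 needed; 172 in favor. Satisfied.

Invalid — notice requirement not satisfied.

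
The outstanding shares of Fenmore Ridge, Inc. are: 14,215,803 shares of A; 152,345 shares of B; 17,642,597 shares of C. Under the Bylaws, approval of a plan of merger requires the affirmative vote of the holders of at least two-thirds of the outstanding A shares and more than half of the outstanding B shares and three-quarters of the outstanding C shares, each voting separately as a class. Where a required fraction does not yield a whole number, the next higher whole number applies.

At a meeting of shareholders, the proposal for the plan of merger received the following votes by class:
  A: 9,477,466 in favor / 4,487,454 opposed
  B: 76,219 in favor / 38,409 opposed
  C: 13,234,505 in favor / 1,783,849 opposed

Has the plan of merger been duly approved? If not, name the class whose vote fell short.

Approved — every class gave the required vote.

A: 2/3 of 14215803 = 9477202; 9,477,202 required, 9,477,466 in favor — approved.
B: a majority of 152345 is 76173; 76,173 required, 76,219 in favor — approved.
C: 3/4 of 17642597 = 13231947.75, rounded up to 13231948; 13,231,948 required, 13,234,505 in favor — approved.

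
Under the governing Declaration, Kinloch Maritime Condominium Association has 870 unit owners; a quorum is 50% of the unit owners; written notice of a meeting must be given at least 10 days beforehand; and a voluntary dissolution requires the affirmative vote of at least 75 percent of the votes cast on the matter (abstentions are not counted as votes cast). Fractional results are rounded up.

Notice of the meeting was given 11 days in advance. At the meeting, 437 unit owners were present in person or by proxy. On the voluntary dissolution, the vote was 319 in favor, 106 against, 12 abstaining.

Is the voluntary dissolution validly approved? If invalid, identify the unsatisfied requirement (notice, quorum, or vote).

Notice: 11 days given; 10 required. Satisfied.
Quorum: 50% of 870 = 435; 437 present. Satisfied.
Vote: requires three-fourths of the votes cast (437 − 12 abstaining = 425); 3/4 of 425 = 318.75, rounded up to 319, so 319 needed; 319 in favor. Satisfied.

Valid — all requirements satisfied.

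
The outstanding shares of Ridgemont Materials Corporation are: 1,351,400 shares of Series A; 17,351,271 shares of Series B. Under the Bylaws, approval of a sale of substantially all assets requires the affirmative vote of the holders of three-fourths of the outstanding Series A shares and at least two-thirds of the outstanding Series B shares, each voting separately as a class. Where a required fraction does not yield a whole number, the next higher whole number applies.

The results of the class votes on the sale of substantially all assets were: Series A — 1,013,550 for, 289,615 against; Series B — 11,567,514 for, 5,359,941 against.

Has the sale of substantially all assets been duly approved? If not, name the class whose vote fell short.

Series A: 3/4 of 1351400 = 1013550; 1,013,550 required, 1,013,550 in favor — approved.
Series B: 2/3 of 17351271 = 11567514; 11,567,514 required, 11,567,514 in favor — approved.

Approved — every class gave the required vote.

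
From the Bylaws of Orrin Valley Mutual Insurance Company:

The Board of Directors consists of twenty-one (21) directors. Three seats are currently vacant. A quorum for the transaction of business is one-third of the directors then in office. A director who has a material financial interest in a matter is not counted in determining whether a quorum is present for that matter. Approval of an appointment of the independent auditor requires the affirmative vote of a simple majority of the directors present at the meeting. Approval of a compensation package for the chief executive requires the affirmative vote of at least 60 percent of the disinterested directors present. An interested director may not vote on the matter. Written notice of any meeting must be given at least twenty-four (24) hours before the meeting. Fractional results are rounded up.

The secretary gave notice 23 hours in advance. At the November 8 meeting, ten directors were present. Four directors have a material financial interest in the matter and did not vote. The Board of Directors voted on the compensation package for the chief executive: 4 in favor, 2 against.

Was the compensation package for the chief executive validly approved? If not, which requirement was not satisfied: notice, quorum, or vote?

Notice: 23 hours given; 24 required (23 < 24). Not satisfied.
Quorum: 10 present, but the 4 interested directors do not count, leaving 6. Quorum is 6. Satisfied.
Vote: the compensation package for the chief executive requires three-fifths of the disinterested directors present (10 − 4 = 6). 3/5 of 6 = 3.60, rounded up to 4, so 4 affirmative votes are needed; 4 voted in favor. Satisfied.

Invalid — notice requirement not satisfied.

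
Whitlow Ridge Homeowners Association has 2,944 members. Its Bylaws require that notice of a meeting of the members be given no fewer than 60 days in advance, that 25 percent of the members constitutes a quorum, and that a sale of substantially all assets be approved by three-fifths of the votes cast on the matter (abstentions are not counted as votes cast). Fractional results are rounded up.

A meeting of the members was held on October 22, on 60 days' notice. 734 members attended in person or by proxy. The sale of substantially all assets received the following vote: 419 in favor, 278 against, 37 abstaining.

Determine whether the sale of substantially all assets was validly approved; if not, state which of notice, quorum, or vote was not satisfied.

Notice: 60 days given; 60 required. Satisfied.
Quorum: 25% of 2,944 = 736; 734 present. Not satisfied.
Vote: requires three-fifths of the votes cast (734 − 37 abstaining = 697); 3/5 of 697 = 418.20, rounded up to 419, so 419 needed; 419 in favor. Satisfied.

Invalid — quorum requirement not satisfied.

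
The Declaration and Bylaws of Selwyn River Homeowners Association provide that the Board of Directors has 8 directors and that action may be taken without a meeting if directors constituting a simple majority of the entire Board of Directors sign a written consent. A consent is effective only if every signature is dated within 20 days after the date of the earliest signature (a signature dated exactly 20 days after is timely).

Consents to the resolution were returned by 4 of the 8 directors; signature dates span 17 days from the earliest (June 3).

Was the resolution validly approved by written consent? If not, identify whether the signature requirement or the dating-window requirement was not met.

Not effective — insufficient signatures.

Signatures required: a simple majority of 8 — a majority of 8 is 5, so 5 needed; 4 signed. Insufficient.
Dating window: the latest signature is 17 days after the earliest; the limit is 20 days. Within the window.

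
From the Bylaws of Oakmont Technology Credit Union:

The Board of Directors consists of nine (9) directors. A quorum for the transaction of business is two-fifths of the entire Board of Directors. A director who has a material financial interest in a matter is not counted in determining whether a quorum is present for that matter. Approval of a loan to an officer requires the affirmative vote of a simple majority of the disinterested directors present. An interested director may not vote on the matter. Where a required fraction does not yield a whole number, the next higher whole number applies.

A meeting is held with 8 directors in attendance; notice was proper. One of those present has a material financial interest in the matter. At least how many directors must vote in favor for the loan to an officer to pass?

The loan to an officer requires a majority of the disinterested directors present (8 − 1 = 7).
A majority of 7 is 4.

4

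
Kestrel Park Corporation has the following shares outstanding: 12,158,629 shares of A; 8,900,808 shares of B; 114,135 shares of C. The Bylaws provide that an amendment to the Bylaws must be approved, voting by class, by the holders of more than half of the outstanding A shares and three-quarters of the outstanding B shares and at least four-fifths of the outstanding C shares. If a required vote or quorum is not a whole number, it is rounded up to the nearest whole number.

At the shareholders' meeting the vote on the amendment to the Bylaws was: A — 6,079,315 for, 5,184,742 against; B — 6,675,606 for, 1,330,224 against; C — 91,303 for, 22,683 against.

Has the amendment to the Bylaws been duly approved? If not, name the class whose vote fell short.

A: a majority of 12158629 is 6079315; 6,079,315 required, 6,079,315 in favor — approved.
B: 3/4 of 8900808 = 6675606; 6,675,606 required, 6,675,606 in favor — approved.
C: 4/5 of 114135 = 91308; 91,308 required, 91,303 in favor — not approved.

Not approved — the C shares did not give the required vote.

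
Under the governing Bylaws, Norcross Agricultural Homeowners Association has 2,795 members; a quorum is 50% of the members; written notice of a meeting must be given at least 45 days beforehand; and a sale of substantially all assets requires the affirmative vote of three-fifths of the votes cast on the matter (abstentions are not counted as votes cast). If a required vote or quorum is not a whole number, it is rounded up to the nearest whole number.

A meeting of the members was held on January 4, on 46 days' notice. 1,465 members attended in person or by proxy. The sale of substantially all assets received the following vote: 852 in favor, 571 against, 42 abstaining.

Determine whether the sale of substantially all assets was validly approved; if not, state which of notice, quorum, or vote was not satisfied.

Notice: 46 days given; 45 required. Satisfied.
Quorum: 50% of 2,795 = 1,397.50, rounded up to 1,398; 1,465 present. Satisfied.
Vote: requires three-fifths of the votes cast (1,465 − 42 abstaining = 1,423); 3/5 of 1423 = 853.80, rounded up to 854, so 854 needed; 852 in favor. Not satisfied.

Invalid — vote requirement not satisfied.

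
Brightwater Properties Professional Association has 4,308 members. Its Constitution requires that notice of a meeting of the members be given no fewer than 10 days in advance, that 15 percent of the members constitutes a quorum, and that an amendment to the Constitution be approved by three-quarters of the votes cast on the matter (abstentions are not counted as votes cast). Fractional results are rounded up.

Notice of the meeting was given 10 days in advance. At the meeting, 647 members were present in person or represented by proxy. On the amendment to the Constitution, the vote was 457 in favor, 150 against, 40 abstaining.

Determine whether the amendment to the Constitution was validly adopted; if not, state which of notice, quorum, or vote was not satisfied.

Notice: 10 days given; 10 required. Satisfied.
Quorum: 15% of 4,308 = 646.20, rounded up to 647; 647 present. Satisfied.
Vote: requires three-fourths of the votes cast (647 − 40 abstaining = 607); 3/4 of 607 = 455.25, rounded up to 456, so 456 needed; 457 in favor. Satisfied.

Valid — all requirements satisfied.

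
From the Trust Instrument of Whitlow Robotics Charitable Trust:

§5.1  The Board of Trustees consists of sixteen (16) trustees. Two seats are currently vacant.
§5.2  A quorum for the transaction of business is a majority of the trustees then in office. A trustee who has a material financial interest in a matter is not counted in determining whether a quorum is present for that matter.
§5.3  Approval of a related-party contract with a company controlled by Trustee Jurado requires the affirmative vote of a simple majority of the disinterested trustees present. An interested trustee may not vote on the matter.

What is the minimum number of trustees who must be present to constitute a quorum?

8

A majority of 14 is 8.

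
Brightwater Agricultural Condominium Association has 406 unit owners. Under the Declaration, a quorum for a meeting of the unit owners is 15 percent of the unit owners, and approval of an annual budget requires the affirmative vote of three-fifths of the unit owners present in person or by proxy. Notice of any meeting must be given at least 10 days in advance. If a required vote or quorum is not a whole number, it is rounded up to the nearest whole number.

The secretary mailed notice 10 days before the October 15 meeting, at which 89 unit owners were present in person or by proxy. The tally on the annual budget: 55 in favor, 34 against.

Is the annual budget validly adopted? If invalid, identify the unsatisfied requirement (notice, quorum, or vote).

Valid — all requirements satisfied.

Notice: 10 days given; 10 required. Satisfied.
Quorum: 15% of 406 = 60.90, rounded up to 61; 89 present. Satisfied.
Vote: requires three-fifths of those present (89); 3/5 of 89 = 53.40, rounded up to 54, so 54 needed; 55 in favor. Satisfied.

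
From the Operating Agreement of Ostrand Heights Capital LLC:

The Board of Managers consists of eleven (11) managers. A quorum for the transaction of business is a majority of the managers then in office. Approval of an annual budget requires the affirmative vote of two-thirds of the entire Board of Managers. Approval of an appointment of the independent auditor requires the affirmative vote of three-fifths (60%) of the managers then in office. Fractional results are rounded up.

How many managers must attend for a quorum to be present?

A majority of 11 is 6.

6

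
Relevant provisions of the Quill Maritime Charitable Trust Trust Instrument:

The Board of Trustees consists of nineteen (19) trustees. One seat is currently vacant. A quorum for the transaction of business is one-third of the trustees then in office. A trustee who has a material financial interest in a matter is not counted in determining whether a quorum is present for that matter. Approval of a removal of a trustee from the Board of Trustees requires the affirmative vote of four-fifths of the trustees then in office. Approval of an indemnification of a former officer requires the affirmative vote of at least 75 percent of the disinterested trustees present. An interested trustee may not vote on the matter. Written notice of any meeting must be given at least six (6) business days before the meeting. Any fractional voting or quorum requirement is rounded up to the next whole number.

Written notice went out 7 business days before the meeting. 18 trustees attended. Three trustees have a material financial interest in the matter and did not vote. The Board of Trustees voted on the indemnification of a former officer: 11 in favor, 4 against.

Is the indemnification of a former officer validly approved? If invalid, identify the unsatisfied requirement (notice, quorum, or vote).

Notice: 7 business days given; 6 required (7 ≥ 6). Satisfied.
Quorum: 18 present, but the 3 interested trustees do not count, leaving 15. Quorum is 6. Satisfied.
Vote: the indemnification of a former officer requires three-fourths of the disinterested trustees present (18 − 3 = 15). 3/4 of 15 = 11.25, rounded up to 12, so 12 affirmative votes are needed; 11 voted in favor. Not satisfied.

Invalid — vote requirement not satisfied.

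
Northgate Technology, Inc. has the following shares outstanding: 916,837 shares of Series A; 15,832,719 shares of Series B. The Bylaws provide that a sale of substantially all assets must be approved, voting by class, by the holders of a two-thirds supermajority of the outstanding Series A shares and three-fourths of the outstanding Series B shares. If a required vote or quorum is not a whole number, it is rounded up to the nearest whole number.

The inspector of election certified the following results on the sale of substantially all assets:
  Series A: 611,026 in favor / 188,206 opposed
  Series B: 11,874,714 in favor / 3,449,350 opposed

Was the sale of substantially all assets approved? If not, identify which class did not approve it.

Not approved — the Series A shares did not give the required vote.

Series A: 2/3 of 916837 = 611224.67, rounded up to 611225; 611,225 required, 611,026 in favor — not approved.
Series B: 3/4 of 15832719 = 11874539.25, rounded up to 11874540; 11,874,540 required, 11,874,714 in favor — approved.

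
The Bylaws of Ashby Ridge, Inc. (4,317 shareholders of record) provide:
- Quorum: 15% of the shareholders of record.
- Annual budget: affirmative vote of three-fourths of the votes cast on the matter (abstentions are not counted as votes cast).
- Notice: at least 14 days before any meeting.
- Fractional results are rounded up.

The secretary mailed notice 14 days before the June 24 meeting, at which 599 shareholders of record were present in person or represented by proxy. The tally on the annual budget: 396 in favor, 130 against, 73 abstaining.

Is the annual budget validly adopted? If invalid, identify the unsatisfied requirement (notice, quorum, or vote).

Invalid — quorum requirement not satisfied.

Notice: 14 days given; 14 required. Satisfied.
Quorum: 15% of 4,317 = 647.55, rounded up to 648; 599 present. Not satisfied.
Vote: requires three-fourths of the votes cast (599 − 73 abstaining = 526); 3/4 of 526 = 394.50, rounded up to 395, so 395 needed; 396 in favor. Satisfied.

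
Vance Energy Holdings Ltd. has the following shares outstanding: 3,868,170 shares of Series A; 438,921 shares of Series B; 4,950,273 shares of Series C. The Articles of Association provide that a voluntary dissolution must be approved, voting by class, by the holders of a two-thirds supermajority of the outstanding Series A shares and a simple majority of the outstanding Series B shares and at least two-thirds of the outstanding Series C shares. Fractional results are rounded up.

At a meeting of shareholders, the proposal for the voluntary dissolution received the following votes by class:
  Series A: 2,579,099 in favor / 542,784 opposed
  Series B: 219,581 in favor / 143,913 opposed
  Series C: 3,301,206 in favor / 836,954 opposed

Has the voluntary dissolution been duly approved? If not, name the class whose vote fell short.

Approved — every class gave the required vote.

Series A: 2/3 of 3868170 = 2578780; 2,578,780 required, 2,579,099 in favor — approved.
Series B: a majority of 438921 is 219461; 219,461 required, 219,581 in favor — approved.
Series C: 2/3 of 4950273 = 3300182; 3,300,182 required, 3,301,206 in favor — approved.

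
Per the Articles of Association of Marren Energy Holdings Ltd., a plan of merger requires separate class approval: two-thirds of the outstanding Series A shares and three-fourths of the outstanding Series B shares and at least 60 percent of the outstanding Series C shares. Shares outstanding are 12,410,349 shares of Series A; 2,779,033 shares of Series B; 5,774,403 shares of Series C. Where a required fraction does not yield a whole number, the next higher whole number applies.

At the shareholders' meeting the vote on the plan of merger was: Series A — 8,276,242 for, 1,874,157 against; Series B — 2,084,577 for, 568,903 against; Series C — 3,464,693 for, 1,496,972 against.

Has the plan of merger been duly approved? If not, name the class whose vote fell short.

Approved — every class gave the required vote.

Series A: 2/3 of 12410349 = 8273566; 8,273,566 required, 8,276,242 in favor — approved.
Series B: 3/4 of 2779033 = 2084274.75, rounded up to 2084275; 2,084,275 required, 2,084,577 in favor — approved.
Series C: 3/5 of 5774403 = 3464641.80, rounded up to 3464642; 3,464,642 required, 3,464,693 in favor — approved.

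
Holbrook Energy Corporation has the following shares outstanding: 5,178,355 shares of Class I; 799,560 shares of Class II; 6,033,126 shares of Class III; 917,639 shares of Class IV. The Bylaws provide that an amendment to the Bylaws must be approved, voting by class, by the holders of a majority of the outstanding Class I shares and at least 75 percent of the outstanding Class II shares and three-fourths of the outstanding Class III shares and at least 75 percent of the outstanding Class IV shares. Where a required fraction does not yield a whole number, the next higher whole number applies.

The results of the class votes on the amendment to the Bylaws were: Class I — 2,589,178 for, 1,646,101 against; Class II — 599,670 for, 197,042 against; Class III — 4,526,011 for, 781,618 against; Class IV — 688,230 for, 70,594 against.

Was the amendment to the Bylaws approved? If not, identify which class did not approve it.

Class I: a majority of 5178355 is 2589178; 2,589,178 required, 2,589,178 in favor — approved.
Class II: 3/4 of 799560 = 599670; 599,670 required, 599,670 in favor — approved.
Class III: 3/4 of 6033126 = 4524844.50, rounded up to 4524845; 4,524,845 required, 4,526,011 in favor — approved.
Class IV: 3/4 of 917639 = 688229.25, rounded up to 688230; 688,230 required, 688,230 in favor — approved.

Approved — every class gave the required vote.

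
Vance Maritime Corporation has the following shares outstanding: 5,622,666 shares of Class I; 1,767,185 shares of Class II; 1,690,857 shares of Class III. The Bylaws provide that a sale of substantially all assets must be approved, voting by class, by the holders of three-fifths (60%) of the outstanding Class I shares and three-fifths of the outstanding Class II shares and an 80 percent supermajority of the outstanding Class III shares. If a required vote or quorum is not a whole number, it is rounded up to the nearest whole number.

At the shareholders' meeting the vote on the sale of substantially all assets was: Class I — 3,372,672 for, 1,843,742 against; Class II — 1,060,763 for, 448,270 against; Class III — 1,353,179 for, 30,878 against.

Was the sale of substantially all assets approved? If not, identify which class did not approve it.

Not approved — the Class I shares did not give the required vote.

Class I: 3/5 of 5622666 = 3373599.60, rounded up to 3373600; 3,373,600 required, 3,372,672 in favor — not approved.
Class II: 3/5 of 1767185 = 1060311; 1,060,311 required, 1,060,763 in favor — approved.
Class III: 4/5 of 1690857 = 1352685.60, rounded up to 1352686; 1,352,686 required, 1,353,179 in favor — approved.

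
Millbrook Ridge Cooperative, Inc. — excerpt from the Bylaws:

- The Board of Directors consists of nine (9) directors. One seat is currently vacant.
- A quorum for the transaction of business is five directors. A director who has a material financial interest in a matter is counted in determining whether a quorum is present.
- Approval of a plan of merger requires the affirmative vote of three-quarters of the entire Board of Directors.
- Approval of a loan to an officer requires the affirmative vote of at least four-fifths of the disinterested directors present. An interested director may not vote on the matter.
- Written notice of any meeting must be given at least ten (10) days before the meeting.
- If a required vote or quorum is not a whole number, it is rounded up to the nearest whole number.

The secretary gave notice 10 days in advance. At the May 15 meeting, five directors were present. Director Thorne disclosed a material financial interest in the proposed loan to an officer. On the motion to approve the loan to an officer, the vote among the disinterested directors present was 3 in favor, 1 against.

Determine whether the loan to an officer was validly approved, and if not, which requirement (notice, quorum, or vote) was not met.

Invalid — vote requirement not satisfied.

Notice: 10 days given; 10 required (10 ≥ 10). Satisfied.
Quorum: 5 present (interested directors count toward quorum); quorum is 5. Satisfied.
Vote: the loan to an officer requires four-fifths of the disinterested directors present (5 − 1 = 4). 4/5 of 4 = 3.20, rounded up to 4, so 4 affirmative votes are needed; 3 voted in favor. Not satisfied.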